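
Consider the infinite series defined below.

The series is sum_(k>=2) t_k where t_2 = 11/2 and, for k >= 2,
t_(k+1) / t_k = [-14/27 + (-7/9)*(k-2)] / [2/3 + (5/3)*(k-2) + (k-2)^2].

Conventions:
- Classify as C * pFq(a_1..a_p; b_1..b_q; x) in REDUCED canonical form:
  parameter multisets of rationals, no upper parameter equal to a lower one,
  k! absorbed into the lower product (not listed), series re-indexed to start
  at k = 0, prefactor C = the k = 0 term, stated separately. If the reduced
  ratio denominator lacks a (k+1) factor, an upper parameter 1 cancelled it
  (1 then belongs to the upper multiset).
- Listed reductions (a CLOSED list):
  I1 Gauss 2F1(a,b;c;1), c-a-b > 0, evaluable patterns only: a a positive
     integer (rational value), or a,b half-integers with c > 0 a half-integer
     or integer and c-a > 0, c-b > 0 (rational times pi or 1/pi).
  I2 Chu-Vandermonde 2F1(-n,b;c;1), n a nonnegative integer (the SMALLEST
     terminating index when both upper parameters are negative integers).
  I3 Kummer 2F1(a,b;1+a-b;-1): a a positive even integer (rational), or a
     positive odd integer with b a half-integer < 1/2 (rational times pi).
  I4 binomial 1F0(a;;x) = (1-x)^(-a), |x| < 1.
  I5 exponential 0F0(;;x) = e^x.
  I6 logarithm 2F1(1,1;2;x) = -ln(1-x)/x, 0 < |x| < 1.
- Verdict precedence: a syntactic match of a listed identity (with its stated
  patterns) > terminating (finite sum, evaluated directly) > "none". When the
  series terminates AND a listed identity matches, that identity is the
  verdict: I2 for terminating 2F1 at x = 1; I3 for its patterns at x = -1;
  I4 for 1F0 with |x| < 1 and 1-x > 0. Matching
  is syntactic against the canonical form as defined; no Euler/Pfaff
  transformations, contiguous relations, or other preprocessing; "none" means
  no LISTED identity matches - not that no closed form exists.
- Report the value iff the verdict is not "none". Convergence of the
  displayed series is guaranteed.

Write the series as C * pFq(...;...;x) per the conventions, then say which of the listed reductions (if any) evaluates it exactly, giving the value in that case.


Key observation: from the first term 11/2: the expanded ratio factors over Q; C = 11/2, x = -7/9, roots give parameters.
Consecutive-term ratio: r(k) = (-7/9) * 1 / [(k+1)] - rational; roots negated = parameters, x = (-7/9), C = 11/2.

x = -7/9 here; the reduced form reads 0F0, upper {-}, lower {-}, C = 11/2. Verdict: the exponential series (I5) matches (the 0F0 exponential series at x = -7/9). Value: (11/2) * e^(-7/9).


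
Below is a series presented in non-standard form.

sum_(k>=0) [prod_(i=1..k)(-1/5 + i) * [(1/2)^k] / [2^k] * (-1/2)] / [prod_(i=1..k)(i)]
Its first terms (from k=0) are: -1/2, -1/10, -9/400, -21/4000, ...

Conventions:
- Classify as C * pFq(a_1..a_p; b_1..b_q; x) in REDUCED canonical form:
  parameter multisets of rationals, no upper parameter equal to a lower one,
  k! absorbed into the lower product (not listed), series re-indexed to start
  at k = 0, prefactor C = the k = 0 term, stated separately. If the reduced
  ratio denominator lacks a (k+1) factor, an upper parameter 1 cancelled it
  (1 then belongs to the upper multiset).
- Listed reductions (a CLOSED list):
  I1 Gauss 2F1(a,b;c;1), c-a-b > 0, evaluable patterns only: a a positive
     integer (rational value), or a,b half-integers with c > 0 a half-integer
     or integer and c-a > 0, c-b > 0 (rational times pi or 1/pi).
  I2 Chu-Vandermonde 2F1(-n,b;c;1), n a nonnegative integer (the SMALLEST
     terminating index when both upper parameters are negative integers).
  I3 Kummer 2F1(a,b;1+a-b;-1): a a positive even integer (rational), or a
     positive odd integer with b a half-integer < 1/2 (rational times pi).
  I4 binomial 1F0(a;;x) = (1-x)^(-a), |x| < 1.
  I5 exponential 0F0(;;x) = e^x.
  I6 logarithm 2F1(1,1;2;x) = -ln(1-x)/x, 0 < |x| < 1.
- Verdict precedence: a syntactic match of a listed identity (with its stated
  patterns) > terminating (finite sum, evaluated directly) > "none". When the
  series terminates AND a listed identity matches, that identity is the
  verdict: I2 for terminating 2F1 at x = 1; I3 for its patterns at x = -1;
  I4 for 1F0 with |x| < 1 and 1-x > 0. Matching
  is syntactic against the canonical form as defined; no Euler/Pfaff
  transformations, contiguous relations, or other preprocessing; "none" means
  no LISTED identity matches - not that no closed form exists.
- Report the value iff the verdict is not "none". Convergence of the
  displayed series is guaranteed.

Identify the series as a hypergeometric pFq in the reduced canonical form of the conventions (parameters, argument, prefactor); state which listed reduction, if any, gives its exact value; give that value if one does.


Key observation: from the first term -1/2: the running product (C = -1/2) telescopes to a rising factorial.
Adjacent-term ratio: r(k) = (1/4) * (k+4/5) / [(k+1)] - poly over poly, x = (1/4) from leading terms; C = -1/2 at k = 0.

x = 1/4 here; the reduced form reads 1F0, upper {4/5}, lower {-}, C = -1/2. Verdict: the binomial series (I4) fires (the 1F0 binomial series: exponent -4/5, x = 1/4). Its exact value is (-1/2) * (3/4)^(-4/5).


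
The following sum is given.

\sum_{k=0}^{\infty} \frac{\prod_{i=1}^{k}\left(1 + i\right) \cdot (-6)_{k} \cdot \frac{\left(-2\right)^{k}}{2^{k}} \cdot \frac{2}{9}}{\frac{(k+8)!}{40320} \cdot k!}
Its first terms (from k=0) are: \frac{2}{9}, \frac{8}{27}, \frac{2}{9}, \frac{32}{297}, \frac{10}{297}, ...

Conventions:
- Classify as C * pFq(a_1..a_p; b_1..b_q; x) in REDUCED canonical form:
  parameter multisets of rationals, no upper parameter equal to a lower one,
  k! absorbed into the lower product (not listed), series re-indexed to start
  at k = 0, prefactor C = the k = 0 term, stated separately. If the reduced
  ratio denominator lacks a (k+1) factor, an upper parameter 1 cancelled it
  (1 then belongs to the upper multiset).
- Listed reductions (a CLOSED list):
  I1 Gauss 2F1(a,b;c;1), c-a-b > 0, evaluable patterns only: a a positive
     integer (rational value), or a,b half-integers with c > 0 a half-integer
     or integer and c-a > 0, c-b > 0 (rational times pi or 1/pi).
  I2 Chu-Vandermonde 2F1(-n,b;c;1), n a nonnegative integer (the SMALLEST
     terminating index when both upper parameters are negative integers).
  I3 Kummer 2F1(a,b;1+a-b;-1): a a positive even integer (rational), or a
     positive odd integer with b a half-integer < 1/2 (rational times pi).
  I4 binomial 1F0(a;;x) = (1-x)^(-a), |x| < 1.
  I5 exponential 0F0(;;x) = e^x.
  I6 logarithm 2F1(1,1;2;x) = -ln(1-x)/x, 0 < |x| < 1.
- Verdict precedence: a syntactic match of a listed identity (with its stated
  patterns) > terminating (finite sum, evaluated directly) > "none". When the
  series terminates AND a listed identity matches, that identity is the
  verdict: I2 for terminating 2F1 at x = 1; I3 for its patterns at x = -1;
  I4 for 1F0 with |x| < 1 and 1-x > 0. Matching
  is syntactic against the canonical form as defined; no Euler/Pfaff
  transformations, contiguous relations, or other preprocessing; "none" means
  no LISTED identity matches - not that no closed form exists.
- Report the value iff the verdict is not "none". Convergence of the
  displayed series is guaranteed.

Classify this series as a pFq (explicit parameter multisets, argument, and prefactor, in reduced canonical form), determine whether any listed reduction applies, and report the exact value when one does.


Canonical form: C = \frac{2}{9} times 2F1 with upper {-6, 2}, lower {9}, x = -1. Verdict (x = -1): Kummer's theorem (I3) applies (x = -1; c = 9 equals 1+a-b for upper {-6, 2}: listed pattern). Its exact value is \frac{8}{9}.

Structural cue: x = -1 and the denominator's factorial ratio (C = 2/9, x = -1) is a lower Pochhammer.
Adjacent-term ratio: r(k) = -1 * (k-6) (k+2) / [(k+9) (k+1)] - rational in k. x = -1; t_0 = \frac{2}{9}; negate the roots.


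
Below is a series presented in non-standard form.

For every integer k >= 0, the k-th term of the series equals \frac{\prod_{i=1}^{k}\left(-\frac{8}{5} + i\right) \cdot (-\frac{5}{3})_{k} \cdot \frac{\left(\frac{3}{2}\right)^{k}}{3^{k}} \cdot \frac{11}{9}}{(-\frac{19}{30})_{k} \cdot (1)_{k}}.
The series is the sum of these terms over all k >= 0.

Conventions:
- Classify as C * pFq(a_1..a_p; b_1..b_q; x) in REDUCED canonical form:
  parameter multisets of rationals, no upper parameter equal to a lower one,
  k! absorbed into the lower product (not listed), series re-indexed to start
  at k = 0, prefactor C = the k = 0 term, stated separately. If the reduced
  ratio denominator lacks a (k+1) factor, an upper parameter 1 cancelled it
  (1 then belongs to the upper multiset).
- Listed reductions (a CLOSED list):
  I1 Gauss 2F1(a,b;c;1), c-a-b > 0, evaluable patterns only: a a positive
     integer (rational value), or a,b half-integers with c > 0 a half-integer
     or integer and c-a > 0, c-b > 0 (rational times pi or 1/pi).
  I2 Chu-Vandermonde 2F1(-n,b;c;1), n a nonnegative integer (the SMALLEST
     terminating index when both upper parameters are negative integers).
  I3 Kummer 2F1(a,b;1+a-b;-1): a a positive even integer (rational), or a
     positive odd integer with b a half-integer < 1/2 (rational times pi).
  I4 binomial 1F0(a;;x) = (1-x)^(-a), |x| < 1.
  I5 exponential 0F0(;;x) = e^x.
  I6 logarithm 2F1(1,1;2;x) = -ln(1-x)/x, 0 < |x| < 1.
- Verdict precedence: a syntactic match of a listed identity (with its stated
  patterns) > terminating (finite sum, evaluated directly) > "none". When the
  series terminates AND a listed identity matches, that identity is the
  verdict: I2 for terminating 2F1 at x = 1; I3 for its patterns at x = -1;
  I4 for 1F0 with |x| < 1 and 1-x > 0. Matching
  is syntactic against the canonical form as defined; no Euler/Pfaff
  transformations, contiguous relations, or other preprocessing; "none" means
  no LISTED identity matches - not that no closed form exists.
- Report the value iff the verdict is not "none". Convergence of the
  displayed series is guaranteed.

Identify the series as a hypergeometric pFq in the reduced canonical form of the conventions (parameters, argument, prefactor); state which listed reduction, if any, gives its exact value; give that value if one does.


This is \frac{11}{9} * 2F1(-\frac{5}{3}, -\frac{3}{5}; -\frac{19}{30}; \frac{1}{2}) in reduced canonical form. Verdict: none. A 2F1 with upper {-\frac{5}{3}, -\frac{3}{5}} fits none of I1-I6 at x = \frac{1}{2}; the sum runs forever.

Key step: t_0 being \frac{11}{9}, (1)_k (C = 11/9, x = 1/2) is k! itself.
Term ratio: r(k) = \frac{1}{2} * (k-\frac{5}{3}) (k-\frac{3}{5}) / [(k-\frac{19}{30}) (k+1)] - rational; roots negated = parameters, x = \frac{1}{2}, C = \frac{11}{9}.


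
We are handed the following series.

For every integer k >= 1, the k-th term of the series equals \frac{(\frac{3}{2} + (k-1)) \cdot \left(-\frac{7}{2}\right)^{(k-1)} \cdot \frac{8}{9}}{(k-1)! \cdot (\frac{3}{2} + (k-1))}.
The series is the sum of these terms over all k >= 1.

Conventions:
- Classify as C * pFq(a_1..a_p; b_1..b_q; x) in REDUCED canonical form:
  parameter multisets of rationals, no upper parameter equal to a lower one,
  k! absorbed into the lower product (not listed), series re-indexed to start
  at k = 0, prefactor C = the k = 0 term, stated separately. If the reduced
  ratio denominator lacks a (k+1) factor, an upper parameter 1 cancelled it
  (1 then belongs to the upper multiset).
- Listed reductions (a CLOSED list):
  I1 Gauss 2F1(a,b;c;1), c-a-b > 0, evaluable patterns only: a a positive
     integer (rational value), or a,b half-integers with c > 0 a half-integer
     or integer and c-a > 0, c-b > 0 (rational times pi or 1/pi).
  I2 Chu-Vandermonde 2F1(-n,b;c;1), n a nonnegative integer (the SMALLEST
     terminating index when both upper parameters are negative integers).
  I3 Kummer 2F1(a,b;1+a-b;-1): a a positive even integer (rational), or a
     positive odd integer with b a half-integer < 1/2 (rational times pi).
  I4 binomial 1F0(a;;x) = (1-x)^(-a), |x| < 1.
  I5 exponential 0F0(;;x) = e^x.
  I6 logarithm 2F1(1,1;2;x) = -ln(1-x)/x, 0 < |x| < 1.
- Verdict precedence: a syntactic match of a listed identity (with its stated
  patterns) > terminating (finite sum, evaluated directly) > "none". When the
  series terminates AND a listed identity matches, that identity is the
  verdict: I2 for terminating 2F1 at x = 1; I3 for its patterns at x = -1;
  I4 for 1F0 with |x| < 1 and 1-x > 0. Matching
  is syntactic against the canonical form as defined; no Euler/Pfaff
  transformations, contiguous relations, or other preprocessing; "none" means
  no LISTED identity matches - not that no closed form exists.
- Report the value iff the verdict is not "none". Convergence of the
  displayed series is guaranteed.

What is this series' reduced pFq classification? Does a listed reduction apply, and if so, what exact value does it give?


Prefactor \frac{8}{9}, argument -\frac{7}{2}: 0F0 with upper {-} over lower {-}. Verdict: this is exponential (I5) (the 0F0 exponential series at x = -\frac{7}{2}). Its exact value is \frac{8}{9} \cdot e^{-\frac{7}{2}}.

Structural cue: from the first term \frac{8}{9}: the factor k + 3/2 cancels (top and bottom), leaving C = 8/9, x = -7/2.
Ratio: r(k) = -\frac{7}{2} * 1 / [(k+1)] - poly over poly, x = -\frac{7}{2} from leading terms; C = \frac{8}{9} at k = 0.


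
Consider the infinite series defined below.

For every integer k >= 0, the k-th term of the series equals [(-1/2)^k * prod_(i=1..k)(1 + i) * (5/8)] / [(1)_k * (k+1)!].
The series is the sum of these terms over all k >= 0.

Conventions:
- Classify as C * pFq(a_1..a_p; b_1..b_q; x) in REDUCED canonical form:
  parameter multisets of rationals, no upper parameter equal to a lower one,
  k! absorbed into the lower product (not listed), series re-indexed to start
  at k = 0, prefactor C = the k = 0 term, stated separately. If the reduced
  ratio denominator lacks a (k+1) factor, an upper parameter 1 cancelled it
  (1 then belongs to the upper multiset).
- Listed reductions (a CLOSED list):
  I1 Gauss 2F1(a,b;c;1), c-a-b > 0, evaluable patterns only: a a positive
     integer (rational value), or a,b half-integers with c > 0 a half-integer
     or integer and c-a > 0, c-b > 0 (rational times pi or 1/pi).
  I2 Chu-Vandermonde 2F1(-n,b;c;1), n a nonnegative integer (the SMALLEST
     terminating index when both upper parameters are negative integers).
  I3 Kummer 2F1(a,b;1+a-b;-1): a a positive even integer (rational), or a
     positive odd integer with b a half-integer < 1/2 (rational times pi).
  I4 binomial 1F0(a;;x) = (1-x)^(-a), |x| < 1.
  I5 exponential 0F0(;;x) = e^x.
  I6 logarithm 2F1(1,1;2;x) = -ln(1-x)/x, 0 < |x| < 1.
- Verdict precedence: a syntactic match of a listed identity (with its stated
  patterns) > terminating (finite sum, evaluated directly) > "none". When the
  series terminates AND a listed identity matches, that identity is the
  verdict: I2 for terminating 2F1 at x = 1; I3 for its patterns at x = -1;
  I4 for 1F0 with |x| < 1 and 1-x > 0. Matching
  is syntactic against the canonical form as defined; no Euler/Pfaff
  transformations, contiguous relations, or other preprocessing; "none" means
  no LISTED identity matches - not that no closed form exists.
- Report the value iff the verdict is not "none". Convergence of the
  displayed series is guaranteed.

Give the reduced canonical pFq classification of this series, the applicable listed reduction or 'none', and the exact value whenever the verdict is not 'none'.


Prefactor 5/8, argument -1/2: 0F0 with upper {-} over lower {-}. Verdict: exponential (I5) matches (the 0F0 exponential series at x = -1/2). Sum: (5/8) * e^(-1/2).

Key step: t_0 being 5/8, the parameter 2 appears in both the upper and lower lists and cancels.
Step ratio: r(k) = (-1/2) * 1 / [(k+1)] ; factor over Q: parameters, x = (-1/2), and C = 5/8.


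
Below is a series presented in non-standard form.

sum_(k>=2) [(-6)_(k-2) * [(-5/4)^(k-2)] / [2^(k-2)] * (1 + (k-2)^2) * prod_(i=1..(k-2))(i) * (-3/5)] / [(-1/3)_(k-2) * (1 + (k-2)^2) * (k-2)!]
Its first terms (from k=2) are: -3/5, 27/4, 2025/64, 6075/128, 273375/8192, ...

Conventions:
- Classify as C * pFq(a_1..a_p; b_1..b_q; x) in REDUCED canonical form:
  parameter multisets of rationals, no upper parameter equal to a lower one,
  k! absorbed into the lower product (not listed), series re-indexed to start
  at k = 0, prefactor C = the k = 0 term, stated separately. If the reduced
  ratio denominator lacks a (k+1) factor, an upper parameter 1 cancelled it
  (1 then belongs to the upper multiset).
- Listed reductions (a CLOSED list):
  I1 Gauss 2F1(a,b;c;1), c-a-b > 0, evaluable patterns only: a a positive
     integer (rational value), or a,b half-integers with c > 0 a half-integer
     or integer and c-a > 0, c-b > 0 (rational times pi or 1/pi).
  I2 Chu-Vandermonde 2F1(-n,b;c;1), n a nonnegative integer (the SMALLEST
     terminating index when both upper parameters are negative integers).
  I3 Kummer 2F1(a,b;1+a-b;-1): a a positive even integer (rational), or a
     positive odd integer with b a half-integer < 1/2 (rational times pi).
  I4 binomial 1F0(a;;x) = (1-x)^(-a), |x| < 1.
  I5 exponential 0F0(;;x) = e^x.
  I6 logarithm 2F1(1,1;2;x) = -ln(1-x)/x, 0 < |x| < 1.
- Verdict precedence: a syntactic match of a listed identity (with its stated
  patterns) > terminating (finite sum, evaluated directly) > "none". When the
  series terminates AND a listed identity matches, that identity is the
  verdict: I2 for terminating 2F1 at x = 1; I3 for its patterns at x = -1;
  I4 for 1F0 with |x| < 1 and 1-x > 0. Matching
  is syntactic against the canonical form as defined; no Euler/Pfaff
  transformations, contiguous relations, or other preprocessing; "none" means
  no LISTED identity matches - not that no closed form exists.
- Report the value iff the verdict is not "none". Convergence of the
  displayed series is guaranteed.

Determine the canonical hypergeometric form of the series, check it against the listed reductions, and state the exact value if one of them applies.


Classification (C = -3/5): 2F1 with upper {-6, 1}, lower {-1/3}, argument x = -5/8. Verdict: terminating - upper -6 stops the sum at k = 6; the 7 terms are added exactly. Sum: 26547959787/201850880.

Key step: x = (-5/8) and the two k-th powers (prefactor -3/5) combine into one argument.
Step ratio: r(k) = (-5/8) * (k-6) (k+1) / [(k-1/3) (k+1)] - rational in k, leading ratio (-5/8); with t_0 = -3/5, classification follows.


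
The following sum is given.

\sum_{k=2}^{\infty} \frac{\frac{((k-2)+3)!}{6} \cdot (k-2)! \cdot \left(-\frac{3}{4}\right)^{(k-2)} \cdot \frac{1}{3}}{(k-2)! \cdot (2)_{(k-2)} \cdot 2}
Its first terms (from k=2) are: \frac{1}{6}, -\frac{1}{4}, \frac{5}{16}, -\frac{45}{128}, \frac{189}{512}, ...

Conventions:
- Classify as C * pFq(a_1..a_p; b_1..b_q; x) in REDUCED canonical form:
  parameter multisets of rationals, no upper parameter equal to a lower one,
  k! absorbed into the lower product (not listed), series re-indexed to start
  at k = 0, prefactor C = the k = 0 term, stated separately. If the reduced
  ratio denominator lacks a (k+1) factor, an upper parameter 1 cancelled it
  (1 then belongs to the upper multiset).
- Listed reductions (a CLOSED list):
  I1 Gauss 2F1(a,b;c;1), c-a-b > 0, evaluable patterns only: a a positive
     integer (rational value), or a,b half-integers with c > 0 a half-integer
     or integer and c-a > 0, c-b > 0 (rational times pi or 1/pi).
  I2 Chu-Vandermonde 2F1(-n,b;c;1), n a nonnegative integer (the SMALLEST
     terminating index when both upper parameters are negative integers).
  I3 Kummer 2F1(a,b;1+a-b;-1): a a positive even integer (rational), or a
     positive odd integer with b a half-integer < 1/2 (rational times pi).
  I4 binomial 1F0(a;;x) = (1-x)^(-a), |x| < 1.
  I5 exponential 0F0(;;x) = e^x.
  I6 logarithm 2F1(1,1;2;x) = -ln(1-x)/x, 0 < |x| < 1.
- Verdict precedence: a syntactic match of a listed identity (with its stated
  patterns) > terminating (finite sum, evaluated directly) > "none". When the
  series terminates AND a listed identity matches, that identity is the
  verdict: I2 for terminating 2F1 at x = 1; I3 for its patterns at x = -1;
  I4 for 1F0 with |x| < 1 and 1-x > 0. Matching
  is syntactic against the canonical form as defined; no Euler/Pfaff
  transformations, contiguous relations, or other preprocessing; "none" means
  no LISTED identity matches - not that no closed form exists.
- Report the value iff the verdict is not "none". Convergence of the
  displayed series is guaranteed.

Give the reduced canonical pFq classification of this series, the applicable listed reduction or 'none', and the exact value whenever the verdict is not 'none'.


Prefactor \frac{1}{6}, argument -\frac{3}{4}: 2F1 with upper {1, 4} over lower {2}. Verdict: none. A 2F1 with upper {1, 4} fits none of I1-I6 at x = -\frac{3}{4}; the sum runs forever.

First insight: t_0 = \frac{1}{6} here, and the constant factors (C = 1/6, x = -3/4) combine into one prefactor.
Consecutive-term ratio: r(k) = -\frac{3}{4} * (k+1) (k+4) / [(k+2) (k+1)] - rational; roots negated = parameters, x = -\frac{3}{4}, C = \frac{1}{6}.


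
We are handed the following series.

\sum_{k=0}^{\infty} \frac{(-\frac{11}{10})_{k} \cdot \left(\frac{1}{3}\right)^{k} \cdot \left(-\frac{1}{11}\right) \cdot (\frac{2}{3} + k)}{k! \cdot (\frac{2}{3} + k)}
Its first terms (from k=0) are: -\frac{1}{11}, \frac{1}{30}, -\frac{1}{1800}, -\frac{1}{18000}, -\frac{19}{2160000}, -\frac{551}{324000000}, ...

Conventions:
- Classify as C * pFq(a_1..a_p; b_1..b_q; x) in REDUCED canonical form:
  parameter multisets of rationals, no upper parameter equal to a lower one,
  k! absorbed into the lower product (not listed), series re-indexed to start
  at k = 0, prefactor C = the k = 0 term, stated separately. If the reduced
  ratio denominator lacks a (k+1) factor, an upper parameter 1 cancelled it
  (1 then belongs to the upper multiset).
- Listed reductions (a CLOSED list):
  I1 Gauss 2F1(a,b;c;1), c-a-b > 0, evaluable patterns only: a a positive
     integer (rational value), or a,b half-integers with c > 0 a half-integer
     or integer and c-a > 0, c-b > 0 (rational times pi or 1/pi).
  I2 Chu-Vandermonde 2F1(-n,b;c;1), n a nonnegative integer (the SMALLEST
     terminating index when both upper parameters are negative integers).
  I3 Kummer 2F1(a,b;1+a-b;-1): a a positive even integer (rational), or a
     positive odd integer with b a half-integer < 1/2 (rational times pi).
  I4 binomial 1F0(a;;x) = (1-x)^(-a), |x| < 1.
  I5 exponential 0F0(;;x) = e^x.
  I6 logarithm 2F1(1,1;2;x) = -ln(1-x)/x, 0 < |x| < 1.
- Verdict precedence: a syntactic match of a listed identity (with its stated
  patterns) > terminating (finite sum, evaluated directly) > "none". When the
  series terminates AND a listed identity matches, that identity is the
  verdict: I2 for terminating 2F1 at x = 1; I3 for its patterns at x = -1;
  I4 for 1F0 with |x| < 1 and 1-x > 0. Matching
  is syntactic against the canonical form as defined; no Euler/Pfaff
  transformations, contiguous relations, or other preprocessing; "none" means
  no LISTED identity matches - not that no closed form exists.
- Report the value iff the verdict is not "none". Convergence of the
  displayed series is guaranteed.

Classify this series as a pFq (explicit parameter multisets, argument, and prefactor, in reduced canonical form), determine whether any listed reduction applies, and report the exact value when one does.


The series (x = \frac{1}{3}) is 1F0: upper {-\frac{11}{10}}, lower {-}, prefactor -\frac{1}{11}. Verdict (x = \frac{1}{3}): binomial (I4) applies (the 1F0 binomial series: exponent 11/10, x = \frac{1}{3}). Exact value: \left(-\frac{1}{11}\right) \cdot \left(\frac{2}{3}\right)^{\frac{11}{10}}.

Key step: t_0 = -\frac{1}{11} here, and k + 2/3 divides numerator and denominator alike; C = -1/11 after cancelling.
Adjacent-term ratio: r(k) = \frac{1}{3} * (k-\frac{11}{10}) / [(k+1)] - rational in k. x = \frac{1}{3}; t_0 = -\frac{1}{11}; negate the roots.


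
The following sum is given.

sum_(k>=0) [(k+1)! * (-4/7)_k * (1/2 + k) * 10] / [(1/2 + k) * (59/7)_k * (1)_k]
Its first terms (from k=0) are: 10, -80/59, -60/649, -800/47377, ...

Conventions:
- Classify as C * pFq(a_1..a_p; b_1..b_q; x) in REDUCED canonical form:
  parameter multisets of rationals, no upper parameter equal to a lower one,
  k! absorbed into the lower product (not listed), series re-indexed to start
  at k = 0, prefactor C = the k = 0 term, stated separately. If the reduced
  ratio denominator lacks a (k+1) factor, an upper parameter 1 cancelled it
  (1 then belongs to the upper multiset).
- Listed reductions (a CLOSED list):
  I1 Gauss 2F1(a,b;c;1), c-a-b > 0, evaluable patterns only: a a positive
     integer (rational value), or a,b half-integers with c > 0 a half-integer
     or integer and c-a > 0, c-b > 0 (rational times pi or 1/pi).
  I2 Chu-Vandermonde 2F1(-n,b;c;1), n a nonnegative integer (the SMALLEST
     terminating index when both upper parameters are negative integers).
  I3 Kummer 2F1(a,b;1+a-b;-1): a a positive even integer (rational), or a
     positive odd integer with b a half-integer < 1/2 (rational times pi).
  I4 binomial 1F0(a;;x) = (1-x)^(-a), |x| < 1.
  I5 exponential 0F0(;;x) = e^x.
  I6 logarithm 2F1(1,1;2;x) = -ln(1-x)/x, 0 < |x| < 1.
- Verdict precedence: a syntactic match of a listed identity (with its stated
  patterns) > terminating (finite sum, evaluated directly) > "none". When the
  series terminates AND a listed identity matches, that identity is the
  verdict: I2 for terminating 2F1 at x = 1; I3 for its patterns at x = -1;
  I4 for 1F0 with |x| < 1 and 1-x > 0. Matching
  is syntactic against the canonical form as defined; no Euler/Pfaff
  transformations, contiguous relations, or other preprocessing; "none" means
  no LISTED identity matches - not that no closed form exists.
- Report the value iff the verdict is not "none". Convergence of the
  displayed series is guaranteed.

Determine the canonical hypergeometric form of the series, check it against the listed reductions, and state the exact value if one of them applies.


Classification (C = 10): 2F1 with upper {-4/7, 2}, lower {59/7}, argument x = 1. Verdict: the Gauss summation I1 applies (x = 1: the Gamma ratio telescopes since c-a-b = 7 > 0 and a = 2 in Z>0). Value: 2925/343.

Structural cue: x = 1 and k + 1/2 divides numerator and denominator alike; C = 10, x = 1 after cancelling.
Step ratio: r(k) = 1 * (k-4/7) (k+2) / [(k+59/7) (k+1)] - rational in k. x = 1; t_0 = 10; negate the roots.


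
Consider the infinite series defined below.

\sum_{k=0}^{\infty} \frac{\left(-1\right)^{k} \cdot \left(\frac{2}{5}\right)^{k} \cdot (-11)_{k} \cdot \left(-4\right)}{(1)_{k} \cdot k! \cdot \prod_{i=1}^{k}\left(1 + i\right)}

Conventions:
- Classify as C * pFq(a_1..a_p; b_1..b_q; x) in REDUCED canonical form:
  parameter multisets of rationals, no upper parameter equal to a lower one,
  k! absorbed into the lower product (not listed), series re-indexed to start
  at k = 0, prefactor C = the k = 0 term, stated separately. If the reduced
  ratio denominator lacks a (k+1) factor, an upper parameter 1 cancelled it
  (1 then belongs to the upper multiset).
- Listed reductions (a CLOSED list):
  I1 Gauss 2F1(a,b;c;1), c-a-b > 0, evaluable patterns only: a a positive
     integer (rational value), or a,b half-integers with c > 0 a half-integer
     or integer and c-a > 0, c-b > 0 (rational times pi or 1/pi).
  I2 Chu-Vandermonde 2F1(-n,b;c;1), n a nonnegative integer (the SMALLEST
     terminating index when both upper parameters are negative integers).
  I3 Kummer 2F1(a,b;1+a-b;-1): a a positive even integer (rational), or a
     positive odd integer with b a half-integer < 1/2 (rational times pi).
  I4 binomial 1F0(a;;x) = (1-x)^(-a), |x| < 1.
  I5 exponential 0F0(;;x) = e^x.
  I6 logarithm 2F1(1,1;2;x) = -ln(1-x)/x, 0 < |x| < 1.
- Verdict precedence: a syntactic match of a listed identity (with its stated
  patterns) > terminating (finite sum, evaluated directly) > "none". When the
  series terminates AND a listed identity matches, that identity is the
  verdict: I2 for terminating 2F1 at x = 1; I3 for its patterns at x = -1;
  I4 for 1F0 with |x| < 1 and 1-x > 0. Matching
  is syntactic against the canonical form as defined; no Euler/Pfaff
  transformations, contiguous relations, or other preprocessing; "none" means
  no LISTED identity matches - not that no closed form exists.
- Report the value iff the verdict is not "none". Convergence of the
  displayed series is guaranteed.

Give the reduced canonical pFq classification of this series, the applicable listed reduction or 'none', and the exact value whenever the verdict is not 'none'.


x = -\frac{2}{5} here; the reduced form reads 1F2, upper {-11}, lower {1, 2}, C = -4. Verdict: terminating - upper parameter -11 makes this a finite sum (last index 11), evaluated exactly. Hence: -\frac{261120984395539691233}{16280762695312500000}.

Key observation: with t_0 = -4, the lower running product (C = -4, x = -2/5) is a rising factorial.
Step ratio: r(k) = -\frac{2}{5} * (k-11) / [(k+1) (k+2) (k+1)] ; factor over Q: parameters, x = -\frac{2}{5}, and C = -4.


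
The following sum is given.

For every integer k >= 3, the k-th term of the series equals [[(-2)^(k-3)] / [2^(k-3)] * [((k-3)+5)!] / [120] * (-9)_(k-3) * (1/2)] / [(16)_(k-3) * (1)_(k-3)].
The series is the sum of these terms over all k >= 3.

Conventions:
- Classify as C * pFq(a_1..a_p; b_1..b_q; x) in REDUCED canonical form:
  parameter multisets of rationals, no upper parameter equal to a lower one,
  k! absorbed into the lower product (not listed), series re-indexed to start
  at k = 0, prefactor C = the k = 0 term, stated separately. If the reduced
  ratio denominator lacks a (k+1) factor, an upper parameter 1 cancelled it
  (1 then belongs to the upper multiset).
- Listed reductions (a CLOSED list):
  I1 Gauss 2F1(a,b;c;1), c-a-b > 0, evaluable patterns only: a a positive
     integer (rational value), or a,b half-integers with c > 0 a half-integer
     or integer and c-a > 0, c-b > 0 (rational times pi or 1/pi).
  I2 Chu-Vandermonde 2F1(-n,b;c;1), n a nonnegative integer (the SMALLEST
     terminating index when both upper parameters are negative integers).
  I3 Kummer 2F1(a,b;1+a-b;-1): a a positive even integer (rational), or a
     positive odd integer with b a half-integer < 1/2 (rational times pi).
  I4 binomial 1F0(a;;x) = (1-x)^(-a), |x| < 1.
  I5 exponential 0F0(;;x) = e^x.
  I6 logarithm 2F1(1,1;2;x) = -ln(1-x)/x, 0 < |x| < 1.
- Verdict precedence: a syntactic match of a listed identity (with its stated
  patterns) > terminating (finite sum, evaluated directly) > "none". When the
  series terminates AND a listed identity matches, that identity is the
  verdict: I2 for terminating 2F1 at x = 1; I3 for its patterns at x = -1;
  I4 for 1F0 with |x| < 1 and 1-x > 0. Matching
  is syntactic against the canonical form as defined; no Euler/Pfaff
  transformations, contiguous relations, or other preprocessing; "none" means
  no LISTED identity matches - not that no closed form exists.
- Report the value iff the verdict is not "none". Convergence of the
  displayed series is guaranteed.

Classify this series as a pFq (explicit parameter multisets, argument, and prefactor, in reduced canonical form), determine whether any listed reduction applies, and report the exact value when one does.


Classification (C = 1/2): 2F1 with upper {-9, 6}, lower {16}, argument x = -1. Verdict at x = -1: the Kummer evaluation I3 matches (x = -1; c = 16 equals 1+a-b for upper {-9, 6}: listed pattern). Its exact value is 91/8.

Structural cue: with t_0 = 1/2, (1)_k (prefactor 1/2) is k! itself.
Step ratio: r(k) = (-1) * (k-9) (k+6) / [(k+16) (k+1)] ; factor over Q: parameters, x = (-1), and C = 1/2.


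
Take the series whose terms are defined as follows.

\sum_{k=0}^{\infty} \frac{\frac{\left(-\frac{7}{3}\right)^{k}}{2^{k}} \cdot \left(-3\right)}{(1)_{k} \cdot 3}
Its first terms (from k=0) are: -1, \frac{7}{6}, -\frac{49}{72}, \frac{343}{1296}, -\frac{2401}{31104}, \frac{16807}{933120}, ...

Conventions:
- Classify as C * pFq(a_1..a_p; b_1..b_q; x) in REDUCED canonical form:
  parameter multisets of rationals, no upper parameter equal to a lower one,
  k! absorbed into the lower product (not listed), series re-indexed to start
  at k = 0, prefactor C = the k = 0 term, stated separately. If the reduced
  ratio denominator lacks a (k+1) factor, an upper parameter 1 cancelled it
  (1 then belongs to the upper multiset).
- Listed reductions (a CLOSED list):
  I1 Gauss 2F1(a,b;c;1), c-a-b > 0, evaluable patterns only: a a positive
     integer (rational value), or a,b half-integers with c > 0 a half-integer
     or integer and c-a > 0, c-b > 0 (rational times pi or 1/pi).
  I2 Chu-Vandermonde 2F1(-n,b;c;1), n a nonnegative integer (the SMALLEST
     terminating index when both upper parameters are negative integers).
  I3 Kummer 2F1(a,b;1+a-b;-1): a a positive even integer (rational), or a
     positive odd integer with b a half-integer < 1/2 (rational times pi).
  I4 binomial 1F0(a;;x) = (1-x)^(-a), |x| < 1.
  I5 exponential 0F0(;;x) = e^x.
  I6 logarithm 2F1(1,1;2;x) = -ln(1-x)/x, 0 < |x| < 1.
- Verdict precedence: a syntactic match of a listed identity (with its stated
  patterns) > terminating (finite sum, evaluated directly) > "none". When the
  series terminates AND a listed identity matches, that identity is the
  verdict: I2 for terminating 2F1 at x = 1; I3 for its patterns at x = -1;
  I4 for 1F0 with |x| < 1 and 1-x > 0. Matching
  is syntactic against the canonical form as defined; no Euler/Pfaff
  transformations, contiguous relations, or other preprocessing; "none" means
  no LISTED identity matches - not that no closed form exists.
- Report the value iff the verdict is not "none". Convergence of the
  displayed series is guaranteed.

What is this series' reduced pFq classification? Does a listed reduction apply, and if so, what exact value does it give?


With C = -1: the canonical form is 0F0(-; -; -\frac{7}{6}). Verdict: exponential (I5) applies (the 0F0 exponential series at x = -\frac{7}{6}). Value: \left(-1\right) \cdot e^{-\frac{7}{6}}.

Structural cue: t_0 = -1 here, and the two k-th powers (prefactor -1) combine into one argument.
Term ratio: r(k) = -\frac{7}{6} * 1 / [(k+1)] ; factor over Q: parameters, x = -\frac{7}{6}, and C = -1.


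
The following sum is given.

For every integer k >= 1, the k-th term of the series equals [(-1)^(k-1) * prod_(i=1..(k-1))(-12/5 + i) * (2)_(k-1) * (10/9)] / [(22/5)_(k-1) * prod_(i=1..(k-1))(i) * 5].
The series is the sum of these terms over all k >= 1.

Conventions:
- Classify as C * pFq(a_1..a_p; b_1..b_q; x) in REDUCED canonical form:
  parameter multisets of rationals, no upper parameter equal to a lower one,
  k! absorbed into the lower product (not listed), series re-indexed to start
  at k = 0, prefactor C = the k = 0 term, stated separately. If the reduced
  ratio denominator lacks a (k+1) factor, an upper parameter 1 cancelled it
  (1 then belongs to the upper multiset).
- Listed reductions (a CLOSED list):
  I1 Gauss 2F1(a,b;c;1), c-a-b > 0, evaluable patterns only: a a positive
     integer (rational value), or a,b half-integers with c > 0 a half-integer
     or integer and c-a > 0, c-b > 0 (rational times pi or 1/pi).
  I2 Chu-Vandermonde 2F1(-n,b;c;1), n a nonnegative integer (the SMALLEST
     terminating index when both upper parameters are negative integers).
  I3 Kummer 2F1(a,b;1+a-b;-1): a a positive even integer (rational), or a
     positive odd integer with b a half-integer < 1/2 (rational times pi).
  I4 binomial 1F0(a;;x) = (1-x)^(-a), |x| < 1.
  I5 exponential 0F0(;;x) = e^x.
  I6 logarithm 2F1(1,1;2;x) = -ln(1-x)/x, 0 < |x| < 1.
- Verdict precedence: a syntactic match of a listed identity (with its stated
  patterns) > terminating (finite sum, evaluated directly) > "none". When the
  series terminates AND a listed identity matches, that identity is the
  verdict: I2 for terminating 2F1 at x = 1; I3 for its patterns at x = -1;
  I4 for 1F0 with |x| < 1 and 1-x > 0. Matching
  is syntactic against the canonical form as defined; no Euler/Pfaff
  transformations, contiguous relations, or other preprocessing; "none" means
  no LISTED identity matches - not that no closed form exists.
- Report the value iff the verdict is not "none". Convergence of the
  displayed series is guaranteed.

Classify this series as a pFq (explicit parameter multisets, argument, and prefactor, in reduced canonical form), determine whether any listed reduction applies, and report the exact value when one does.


Prefactor 2/9, argument -1: 2F1 with upper {-7/5, 2} over lower {22/5}. Verdict: the Kummer evaluation I3 matches (x = -1; c = 22/5 equals 1+a-b for upper {-7/5, 2}: listed pattern). Exact value: 17/45.

Key observation: x = (-1) and the constant factors (C = 2/9, x = -1) combine into one prefactor.
Term ratio: r(k) = (-1) * (k-7/5) (k+2) / [(k+22/5) (k+1)] - poly over poly, x = (-1) from leading terms; C = 2/9 at k = 0.


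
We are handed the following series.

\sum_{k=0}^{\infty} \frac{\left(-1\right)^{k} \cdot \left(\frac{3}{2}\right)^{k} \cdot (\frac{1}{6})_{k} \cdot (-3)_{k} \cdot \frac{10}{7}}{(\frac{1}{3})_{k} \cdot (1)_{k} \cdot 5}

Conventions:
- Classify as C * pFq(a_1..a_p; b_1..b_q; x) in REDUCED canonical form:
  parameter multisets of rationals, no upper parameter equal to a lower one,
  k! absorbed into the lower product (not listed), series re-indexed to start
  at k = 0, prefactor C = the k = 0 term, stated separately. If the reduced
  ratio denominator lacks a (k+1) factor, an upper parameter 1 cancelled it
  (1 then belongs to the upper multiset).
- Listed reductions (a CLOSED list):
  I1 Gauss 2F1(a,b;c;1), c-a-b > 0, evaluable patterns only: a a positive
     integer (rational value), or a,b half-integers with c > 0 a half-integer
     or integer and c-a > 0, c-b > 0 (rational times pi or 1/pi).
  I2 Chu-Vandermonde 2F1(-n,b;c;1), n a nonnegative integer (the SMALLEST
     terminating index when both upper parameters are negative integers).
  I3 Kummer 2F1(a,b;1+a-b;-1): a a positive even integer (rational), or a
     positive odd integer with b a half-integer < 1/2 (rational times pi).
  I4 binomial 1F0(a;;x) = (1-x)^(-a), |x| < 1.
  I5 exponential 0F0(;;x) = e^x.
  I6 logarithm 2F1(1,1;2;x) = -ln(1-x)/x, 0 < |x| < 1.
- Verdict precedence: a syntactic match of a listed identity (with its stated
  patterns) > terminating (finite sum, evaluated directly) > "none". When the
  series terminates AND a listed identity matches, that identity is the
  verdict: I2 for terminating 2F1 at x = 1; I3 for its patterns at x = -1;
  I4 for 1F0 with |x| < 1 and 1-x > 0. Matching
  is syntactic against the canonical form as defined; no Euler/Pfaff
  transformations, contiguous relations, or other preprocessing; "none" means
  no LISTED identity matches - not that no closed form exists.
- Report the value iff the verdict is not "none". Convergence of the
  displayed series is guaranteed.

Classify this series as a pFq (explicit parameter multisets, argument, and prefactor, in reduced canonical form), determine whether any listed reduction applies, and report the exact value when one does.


First insight: x = -\frac{3}{2} and the (-1)^k factor (C = 2/7, x = -3/2) folds into the argument's sign.
Term ratio: r(k) = -\frac{3}{2} * (k-3) (k+\frac{1}{6}) / [(k+\frac{1}{3}) (k+1)] - rational; roots negated = parameters, x = -\frac{3}{2}, C = \frac{2}{7}.

Canonical form: C = \frac{2}{7} times 2F1 with upper {-3, \frac{1}{6}}, lower {\frac{1}{3}}, x = -\frac{3}{2}. Verdict: terminating. With -3 upstairs the series is a 4-term polynomial sum; evaluated term by term. Value: \frac{277}{128}.


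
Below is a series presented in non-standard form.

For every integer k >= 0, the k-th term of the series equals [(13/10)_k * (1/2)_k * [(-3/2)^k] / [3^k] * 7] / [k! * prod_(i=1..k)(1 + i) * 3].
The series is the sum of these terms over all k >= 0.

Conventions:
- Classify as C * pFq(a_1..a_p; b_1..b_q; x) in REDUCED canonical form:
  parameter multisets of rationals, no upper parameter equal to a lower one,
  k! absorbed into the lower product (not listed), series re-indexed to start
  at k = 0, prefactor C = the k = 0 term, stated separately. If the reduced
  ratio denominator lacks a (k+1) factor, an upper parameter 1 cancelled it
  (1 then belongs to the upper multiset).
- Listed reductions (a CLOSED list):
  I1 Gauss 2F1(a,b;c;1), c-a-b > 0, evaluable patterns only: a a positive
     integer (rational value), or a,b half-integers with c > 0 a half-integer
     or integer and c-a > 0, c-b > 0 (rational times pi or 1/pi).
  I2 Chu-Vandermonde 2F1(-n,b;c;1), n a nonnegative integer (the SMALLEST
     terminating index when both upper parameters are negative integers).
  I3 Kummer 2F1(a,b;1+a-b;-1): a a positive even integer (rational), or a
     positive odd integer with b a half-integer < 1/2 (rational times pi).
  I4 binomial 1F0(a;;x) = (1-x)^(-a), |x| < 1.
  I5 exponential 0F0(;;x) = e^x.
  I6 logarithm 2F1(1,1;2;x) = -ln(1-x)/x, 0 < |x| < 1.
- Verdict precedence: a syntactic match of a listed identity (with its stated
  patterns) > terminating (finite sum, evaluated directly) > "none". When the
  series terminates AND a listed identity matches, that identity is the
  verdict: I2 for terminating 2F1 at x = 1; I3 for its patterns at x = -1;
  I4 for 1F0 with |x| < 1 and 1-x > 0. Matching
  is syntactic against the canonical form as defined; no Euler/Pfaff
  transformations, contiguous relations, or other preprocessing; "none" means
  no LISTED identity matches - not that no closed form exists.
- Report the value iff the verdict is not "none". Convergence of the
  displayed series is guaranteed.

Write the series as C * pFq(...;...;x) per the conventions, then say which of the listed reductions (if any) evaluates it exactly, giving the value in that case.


The series (x = -1/2) is 2F1: upper {1/2, 13/10}, lower {2}, prefactor 7/3. Verdict: none. No listed pattern accepts 2F1(1/2, 13/10; 2; -1/2).

Key observation: x = (-1/2) and the two k-th powers (C = 7/3) combine into one argument.
Step ratio: r(k) = (-1/2) * (k+1/2) (k+13/10) / [(k+2) (k+1)] ; factor over Q: parameters, x = (-1/2), and C = 7/3.
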